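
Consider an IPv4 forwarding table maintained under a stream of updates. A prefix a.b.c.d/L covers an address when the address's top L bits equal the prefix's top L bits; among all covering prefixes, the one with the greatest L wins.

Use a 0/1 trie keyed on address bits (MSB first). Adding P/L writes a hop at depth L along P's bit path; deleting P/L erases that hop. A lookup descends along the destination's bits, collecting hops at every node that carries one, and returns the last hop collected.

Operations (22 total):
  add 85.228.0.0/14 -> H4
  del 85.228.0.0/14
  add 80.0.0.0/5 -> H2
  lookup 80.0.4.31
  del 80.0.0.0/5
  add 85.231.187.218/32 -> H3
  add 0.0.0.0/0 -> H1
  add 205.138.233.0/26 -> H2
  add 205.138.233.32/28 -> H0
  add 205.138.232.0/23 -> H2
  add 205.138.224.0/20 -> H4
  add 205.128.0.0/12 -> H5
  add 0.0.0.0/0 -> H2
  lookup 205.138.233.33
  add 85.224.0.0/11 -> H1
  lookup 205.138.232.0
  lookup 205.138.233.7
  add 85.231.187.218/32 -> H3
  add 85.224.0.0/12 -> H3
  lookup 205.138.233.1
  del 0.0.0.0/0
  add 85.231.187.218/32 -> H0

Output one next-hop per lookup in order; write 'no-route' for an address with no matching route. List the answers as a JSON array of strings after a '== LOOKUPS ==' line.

Process each operation:
  + 85.228.0.0/14 (H4) depth=14
  - 85.228.0.0/14 clear@14
  + 80.0.0.0/5 (H2) depth=5
  Q 80.0.4.31: descend 01010 ; hops seen [H2] ; pick H2
  - 80.0.0.0/5 clear@5
  + 85.231.187.218/32 (H3) depth=32
  + 0.0.0.0/0 (H1) depth=0
  + 205.138.233.0/26 (H2) depth=26
  + 205.138.233.32/28 (H0) depth=28
  + 205.138.232.0/23 (H2) depth=23
  + 205.138.224.0/20 (H4) depth=20
  + 205.128.0.0/12 (H5) depth=12
  + 0.0.0.0/0 (H2) depth=0
  Q 205.138.233.33: descend 1100110110001010111010010010 ; hops seen [H2,H5,H4,H2,H2,H0] ; pick H0
  + 85.224.0.0/11 (H1) depth=11
  Q 205.138.232.0: descend 11001101100010101110100 ; hops seen [H2,H5,H4,H2] ; pick H2
  Q 205.138.233.7: descend 11001101100010101110100100 ; hops seen [H2,H5,H4,H2,H2] ; pick H2
  + 85.231.187.218/32 (H3) depth=32
  + 85.224.0.0/12 (H3) depth=12
  Q 205.138.233.1: descend 11001101100010101110100100 ; hops seen [H2,H5,H4,H2,H2] ; pick H2
  - 0.0.0.0/0 clear@0
  + 85.231.187.218/32 (H0) depth=32

== LOOKUPS ==
["H2","H0","H2","H2","H2"]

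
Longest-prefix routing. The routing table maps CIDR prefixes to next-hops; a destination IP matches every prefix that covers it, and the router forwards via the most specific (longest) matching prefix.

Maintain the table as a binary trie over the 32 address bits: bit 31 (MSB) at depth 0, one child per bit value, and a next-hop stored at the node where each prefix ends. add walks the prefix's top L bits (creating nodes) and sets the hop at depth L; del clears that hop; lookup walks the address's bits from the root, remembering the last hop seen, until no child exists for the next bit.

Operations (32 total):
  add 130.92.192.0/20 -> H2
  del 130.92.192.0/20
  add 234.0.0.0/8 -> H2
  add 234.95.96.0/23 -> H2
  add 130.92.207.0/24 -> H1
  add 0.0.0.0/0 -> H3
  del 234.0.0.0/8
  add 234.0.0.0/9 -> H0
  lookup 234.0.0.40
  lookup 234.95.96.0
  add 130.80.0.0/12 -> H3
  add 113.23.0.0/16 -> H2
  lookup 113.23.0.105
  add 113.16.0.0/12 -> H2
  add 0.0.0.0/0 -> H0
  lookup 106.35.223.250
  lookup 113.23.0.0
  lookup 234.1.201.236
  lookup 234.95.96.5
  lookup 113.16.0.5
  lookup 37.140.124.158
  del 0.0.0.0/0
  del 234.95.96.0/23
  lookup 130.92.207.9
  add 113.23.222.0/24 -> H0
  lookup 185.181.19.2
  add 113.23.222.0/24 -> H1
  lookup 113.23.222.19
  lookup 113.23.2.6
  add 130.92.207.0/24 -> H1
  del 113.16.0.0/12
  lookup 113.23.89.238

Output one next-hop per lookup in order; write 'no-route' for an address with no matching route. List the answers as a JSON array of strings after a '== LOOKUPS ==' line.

Process each operation:
  + 130.92.192.0/20 (H2) depth=20
  - 130.92.192.0/20 clear@20
  + 234.0.0.0/8 (H2) depth=8
  + 234.95.96.0/23 (H2) depth=23
  + 130.92.207.0/24 (H1) depth=24
  + 0.0.0.0/0 (H3) depth=0
  - 234.0.0.0/8 clear@8
  + 234.0.0.0/9 (H0) depth=9
  lookup 234.0.0.40: bits 111010100 walk d0:H3→d1:-→d2:-→d3:-→d4:-→d5:-→d6:-→d7:-→d8:-→d9:H0 -> H0
  lookup 234.95.96.0: bits 11101010010111110110000 walk d0:H3→d1:-→d2:-→d3:-→d4:-→d5:-→d6:-→d7:-→d8:-→d9:H0→d10:-→d11:-→d12:-→d13:-→d14:-→d15:-→d16:-→d17:-→d18:-→d19:-→d20:-→d21:-→d22:-→d23:H2 -> H2
  + 130.80.0.0/12 (H3) depth=12
  + 113.23.0.0/16 (H2) depth=16
  lookup 113.23.0.105: bits 0111000100010111 walk d0:H3→d1:-→d2:-→d3:-→d4:-→d5:-→d6:-→d7:-→d8:-→d9:-→d10:-→d11:-→d12:-→d13:-→d14:-→d15:-→d16:H2 -> H2
  + 113.16.0.0/12 (H2) depth=12
  + 0.0.0.0/0 (H0) depth=0
  lookup 106.35.223.250: bits 011 walk d0:H0→d1:-→d2:-→d3:- -> H0
  lookup 113.23.0.0: bits 0111000100010111 walk d0:H0→d1:-→d2:-→d3:-→d4:-→d5:-→d6:-→d7:-→d8:-→d9:-→d10:-→d11:-→d12:H2→d13:-→d14:-→d15:-→d16:H2 -> H2
  lookup 234.1.201.236: bits 111010100 walk d0:H0→d1:-→d2:-→d3:-→d4:-→d5:-→d6:-→d7:-→d8:-→d9:H0 -> H0
  lookup 234.95.96.5: bits 11101010010111110110000 walk d0:H0→d1:-→d2:-→d3:-→d4:-→d5:-→d6:-→d7:-→d8:-→d9:H0→d10:-→d11:-→d12:-→d13:-→d14:-→d15:-→d16:-→d17:-→d18:-→d19:-→d20:-→d21:-→d22:-→d23:H2 -> H2
  lookup 113.16.0.5: bits 0111000100010 walk d0:H0→d1:-→d2:-→d3:-→d4:-→d5:-→d6:-→d7:-→d8:-→d9:-→d10:-→d11:-→d12:H2→d13:- -> H2
  lookup 37.140.124.158: bits 0 walk d0:H0→d1:- -> H0
  - 0.0.0.0/0 clear@0
  - 234.95.96.0/23 clear@23
  lookup 130.92.207.9: bits 100000100101110011001111 walk d0:-→d1:-→d2:-→d3:-→d4:-→d5:-→d6:-→d7:-→d8:-→d9:-→d10:-→d11:-→d12:H3→d13:-→d14:-→d15:-→d16:-→d17:-→d18:-→d19:-→d20:-→d21:-→d22:-→d23:-→d24:H1 -> H1
  + 113.23.222.0/24 (H0) depth=24
  lookup 185.181.19.2: bits 10 walk d0:-→d1:-→d2:- -> no-route
  + 113.23.222.0/24 (H1) depth=24
  lookup 113.23.222.19: bits 011100010001011111011110 walk d0:-→d1:-→d2:-→d3:-→d4:-→d5:-→d6:-→d7:-→d8:-→d9:-→d10:-→d11:-→d12:H2→d13:-→d14:-→d15:-→d16:H2→d17:-→d18:-→d19:-→d20:-→d21:-→d22:-→d23:-→d24:H1 -> H1
  lookup 113.23.2.6: bits 0111000100010111 walk d0:-→d1:-→d2:-→d3:-→d4:-→d5:-→d6:-→d7:-→d8:-→d9:-→d10:-→d11:-→d12:H2→d13:-→d14:-→d15:-→d16:H2 -> H2
  + 130.92.207.0/24 (H1) depth=24
  - 113.16.0.0/12 clear@12
  lookup 113.23.89.238: bits 0111000100010111 walk d0:-→d1:-→d2:-→d3:-→d4:-→d5:-→d6:-→d7:-→d8:-→d9:-→d10:-→d11:-→d12:-→d13:-→d14:-→d15:-→d16:H2 -> H2

== LOOKUPS ==
["H0","H2","H2","H0","H2","H0","H2","H2","H0","H1","no-route","H1","H2","H2"]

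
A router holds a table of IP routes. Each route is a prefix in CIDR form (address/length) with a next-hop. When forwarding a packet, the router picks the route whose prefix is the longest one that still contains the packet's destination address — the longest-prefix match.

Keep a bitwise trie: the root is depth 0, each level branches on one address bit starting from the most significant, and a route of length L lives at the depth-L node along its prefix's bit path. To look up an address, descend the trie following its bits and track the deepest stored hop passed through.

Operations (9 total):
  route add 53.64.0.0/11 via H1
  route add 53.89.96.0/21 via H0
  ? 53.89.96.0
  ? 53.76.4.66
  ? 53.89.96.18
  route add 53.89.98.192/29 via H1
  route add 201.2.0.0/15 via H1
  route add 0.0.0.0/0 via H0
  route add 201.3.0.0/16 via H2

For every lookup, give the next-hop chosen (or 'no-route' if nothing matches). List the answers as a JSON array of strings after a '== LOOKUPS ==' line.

Process each operation:
  add 53.64.0.0/11 -> H1 at depth 11
  add 53.89.96.0/21 -> H0 at depth 21
  Q 53.89.96.0: descend 001101010101100101100 ; hops seen [H1,H0] ; pick H0
  Q 53.76.4.66: descend 00110101010 ; hops seen [H1] ; pick H1
  Q 53.89.96.18: descend 001101010101100101100 ; hops seen [H1,H0] ; pick H0
  add 53.89.98.192/29 -> H1 at depth 29
  add 201.2.0.0/15 -> H1 at depth 15
  add 0.0.0.0/0 -> H0 at depth 0
  add 201.3.0.0/16 -> H2 at depth 16

== LOOKUPS ==
["H0","H1","H0"]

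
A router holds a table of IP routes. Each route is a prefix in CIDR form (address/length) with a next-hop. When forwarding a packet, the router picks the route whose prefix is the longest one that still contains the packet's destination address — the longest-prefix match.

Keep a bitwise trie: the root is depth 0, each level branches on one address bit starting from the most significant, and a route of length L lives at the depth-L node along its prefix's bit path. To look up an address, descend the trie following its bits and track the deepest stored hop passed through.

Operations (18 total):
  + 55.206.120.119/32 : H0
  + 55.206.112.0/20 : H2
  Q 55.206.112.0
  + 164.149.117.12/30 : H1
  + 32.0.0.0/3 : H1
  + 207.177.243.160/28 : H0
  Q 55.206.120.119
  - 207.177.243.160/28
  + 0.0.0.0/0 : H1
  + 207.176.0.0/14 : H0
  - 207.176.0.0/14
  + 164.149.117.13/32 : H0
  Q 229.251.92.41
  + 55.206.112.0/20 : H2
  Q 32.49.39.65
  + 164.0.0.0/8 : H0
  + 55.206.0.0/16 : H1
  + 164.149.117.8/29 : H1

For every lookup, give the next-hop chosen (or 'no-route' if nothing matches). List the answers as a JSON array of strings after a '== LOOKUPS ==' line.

Trace:
  + 55.206.120.119/32 (H0) depth=32
  + 55.206.112.0/20 (H2) depth=20
  ? 55.206.112.0  path d0:-→d1:-→d2:-→d3:-→d4:-→d5:-→d6:-→d7:-→d8:-→d9:-→d10:-→d11:-→d12:-→d13:-→d14:-→d15:-→d16:-→d17:-→d18:-→d19:-→d20:H2  best=H2
  + 164.149.117.12/30 (H1) depth=30
  + 32.0.0.0/3 (H1) depth=3
  + 207.177.243.160/28 (H0) depth=28
  ? 55.206.120.119  path d0:-→d1:-→d2:-→d3:H1→d4:-→d5:-→d6:-→d7:-→d8:-→d9:-→d10:-→d11:-→d12:-→d13:-→d14:-→d15:-→d16:-→d17:-→d18:-→d19:-→d20:H2→d21:-→d22:-→d23:-→d24:-→d25:-→d26:-→d27:-→d28:-→d29:-→d30:-→d31:-→d32:H0  best=H0
  del 207.177.243.160/28 (clear depth 28)
  + 0.0.0.0/0 (H1) depth=0
  + 207.176.0.0/14 (H0) depth=14
  del 207.176.0.0/14 (clear depth 14)
  + 164.149.117.13/32 (H0) depth=32
  ? 229.251.92.41  path d0:H1→d1:-→d2:-  best=H1
  + 55.206.112.0/20 (H2) depth=20
  ? 32.49.39.65  path d0:H1→d1:-→d2:-→d3:H1  best=H1
  + 164.0.0.0/8 (H0) depth=8
  + 55.206.0.0/16 (H1) depth=16
  + 164.149.117.8/29 (H1) depth=29

== LOOKUPS ==
["H2","H0","H1","H1"]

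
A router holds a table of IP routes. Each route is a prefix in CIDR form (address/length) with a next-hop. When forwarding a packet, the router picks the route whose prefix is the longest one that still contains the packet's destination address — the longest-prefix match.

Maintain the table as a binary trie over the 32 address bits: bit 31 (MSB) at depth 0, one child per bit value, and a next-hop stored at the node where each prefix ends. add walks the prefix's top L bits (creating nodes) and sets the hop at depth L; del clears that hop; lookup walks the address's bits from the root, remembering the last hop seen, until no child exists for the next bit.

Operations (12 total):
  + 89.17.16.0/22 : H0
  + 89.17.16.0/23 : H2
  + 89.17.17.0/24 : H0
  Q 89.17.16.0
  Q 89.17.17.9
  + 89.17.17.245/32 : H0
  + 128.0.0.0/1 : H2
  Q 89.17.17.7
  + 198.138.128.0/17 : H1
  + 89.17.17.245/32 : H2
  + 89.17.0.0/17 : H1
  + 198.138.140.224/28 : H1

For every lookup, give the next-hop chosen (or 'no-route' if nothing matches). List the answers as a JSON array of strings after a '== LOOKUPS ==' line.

Apply in order:
  add 89.17.16.0/22 -> H0 at depth 22
  add 89.17.16.0/23 -> H2 at depth 23
  add 89.17.17.0/24 -> H0 at depth 24
  lookup 89.17.16.0: bits 01011001000100010001000 walk d0:-→d1:-→d2:-→d3:-→d4:-→d5:-→d6:-→d7:-→d8:-→d9:-→d10:-→d11:-→d12:-→d13:-→d14:-→d15:-→d16:-→d17:-→d18:-→d19:-→d20:-→d21:-→d22:H0→d23:H2 -> H2
  lookup 89.17.17.9: bits 010110010001000100010001 walk d0:-→d1:-→d2:-→d3:-→d4:-→d5:-→d6:-→d7:-→d8:-→d9:-→d10:-→d11:-→d12:-→d13:-→d14:-→d15:-→d16:-→d17:-→d18:-→d19:-→d20:-→d21:-→d22:H0→d23:H2→d24:H0 -> H0
  add 89.17.17.245/32 -> H0 at depth 32
  add 128.0.0.0/1 -> H2 at depth 1
  lookup 89.17.17.7: bits 010110010001000100010001 walk d0:-→d1:-→d2:-→d3:-→d4:-→d5:-→d6:-→d7:-→d8:-→d9:-→d10:-→d11:-→d12:-→d13:-→d14:-→d15:-→d16:-→d17:-→d18:-→d19:-→d20:-→d21:-→d22:H0→d23:H2→d24:H0 -> H0
  add 198.138.128.0/17 -> H1 at depth 17
  add 89.17.17.245/32 -> H2 at depth 32
  add 89.17.0.0/17 -> H1 at depth 17
  add 198.138.140.224/28 -> H1 at depth 28

== LOOKUPS ==
["H2","H0","H0"]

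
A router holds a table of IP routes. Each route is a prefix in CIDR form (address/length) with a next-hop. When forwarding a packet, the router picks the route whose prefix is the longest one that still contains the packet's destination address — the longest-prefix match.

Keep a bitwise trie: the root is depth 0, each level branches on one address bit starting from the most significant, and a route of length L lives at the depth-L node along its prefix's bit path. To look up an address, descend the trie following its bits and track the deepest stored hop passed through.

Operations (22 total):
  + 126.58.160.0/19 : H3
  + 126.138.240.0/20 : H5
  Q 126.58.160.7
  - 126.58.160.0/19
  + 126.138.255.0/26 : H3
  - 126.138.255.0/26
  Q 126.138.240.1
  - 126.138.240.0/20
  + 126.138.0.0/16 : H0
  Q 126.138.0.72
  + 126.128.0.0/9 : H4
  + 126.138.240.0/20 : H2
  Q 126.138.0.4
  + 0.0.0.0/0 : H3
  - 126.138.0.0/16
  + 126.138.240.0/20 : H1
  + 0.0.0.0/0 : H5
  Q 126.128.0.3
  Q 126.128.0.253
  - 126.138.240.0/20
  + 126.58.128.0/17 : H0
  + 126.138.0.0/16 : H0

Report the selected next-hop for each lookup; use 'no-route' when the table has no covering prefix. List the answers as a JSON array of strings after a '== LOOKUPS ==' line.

Apply in order:
  + 126.58.160.0/19 (H3) depth=19
  + 126.138.240.0/20 (H5) depth=20
  ? 126.58.160.7  path d0:-→d1:-→d2:-→d3:-→d4:-→d5:-→d6:-→d7:-→d8:-→d9:-→d10:-→d11:-→d12:-→d13:-→d14:-→d15:-→d16:-→d17:-→d18:-→d19:H3  best=H3
  del 126.58.160.0/19 (clear depth 19)
  + 126.138.255.0/26 (H3) depth=26
  del 126.138.255.0/26 (clear depth 26)
  ? 126.138.240.1  path d0:-→d1:-→d2:-→d3:-→d4:-→d5:-→d6:-→d7:-→d8:-→d9:-→d10:-→d11:-→d12:-→d13:-→d14:-→d15:-→d16:-→d17:-→d18:-→d19:-→d20:H5  best=H5
  del 126.138.240.0/20 (clear depth 20)
  + 126.138.0.0/16 (H0) depth=16
  ? 126.138.0.72  path d0:-→d1:-→d2:-→d3:-→d4:-→d5:-→d6:-→d7:-→d8:-→d9:-→d10:-→d11:-→d12:-→d13:-→d14:-→d15:-→d16:H0  best=H0
  + 126.128.0.0/9 (H4) depth=9
  + 126.138.240.0/20 (H2) depth=20
  ? 126.138.0.4  path d0:-→d1:-→d2:-→d3:-→d4:-→d5:-→d6:-→d7:-→d8:-→d9:H4→d10:-→d11:-→d12:-→d13:-→d14:-→d15:-→d16:H0  best=H0
  + 0.0.0.0/0 (H3) depth=0
  del 126.138.0.0/16 (clear depth 16)
  + 126.138.240.0/20 (H1) depth=20
  + 0.0.0.0/0 (H5) depth=0
  ? 126.128.0.3  path d0:H5→d1:-→d2:-→d3:-→d4:-→d5:-→d6:-→d7:-→d8:-→d9:H4→d10:-→d11:-→d12:-  best=H4
  ? 126.128.0.253  path d0:H5→d1:-→d2:-→d3:-→d4:-→d5:-→d6:-→d7:-→d8:-→d9:H4→d10:-→d11:-→d12:-  best=H4
  del 126.138.240.0/20 (clear depth 20)
  + 126.58.128.0/17 (H0) depth=17
  + 126.138.0.0/16 (H0) depth=16

== LOOKUPS ==
["H3","H5","H0","H0","H4","H4"]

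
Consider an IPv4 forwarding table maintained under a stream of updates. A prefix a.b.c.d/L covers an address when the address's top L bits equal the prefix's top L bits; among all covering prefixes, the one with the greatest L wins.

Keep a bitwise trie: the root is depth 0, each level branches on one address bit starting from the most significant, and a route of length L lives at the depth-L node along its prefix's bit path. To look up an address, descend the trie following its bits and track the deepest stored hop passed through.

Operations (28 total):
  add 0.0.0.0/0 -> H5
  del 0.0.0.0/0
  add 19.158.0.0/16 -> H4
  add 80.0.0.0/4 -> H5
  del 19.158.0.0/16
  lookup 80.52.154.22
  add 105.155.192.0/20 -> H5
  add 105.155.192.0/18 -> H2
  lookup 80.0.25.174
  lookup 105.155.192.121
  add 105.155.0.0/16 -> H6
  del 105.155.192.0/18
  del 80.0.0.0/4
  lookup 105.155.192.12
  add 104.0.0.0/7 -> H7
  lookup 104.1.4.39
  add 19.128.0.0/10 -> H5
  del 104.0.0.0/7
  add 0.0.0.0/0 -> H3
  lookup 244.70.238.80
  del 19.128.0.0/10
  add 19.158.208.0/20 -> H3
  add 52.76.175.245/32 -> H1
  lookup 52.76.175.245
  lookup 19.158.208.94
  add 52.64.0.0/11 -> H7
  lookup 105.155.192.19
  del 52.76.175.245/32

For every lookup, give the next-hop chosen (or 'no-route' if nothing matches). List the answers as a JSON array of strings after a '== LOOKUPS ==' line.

Process each operation:
  + 0.0.0.0/0 (H5) depth=0
  - 0.0.0.0/0 clear@0
  + 19.158.0.0/16 (H4) depth=16
  + 80.0.0.0/4 (H5) depth=4
  - 19.158.0.0/16 clear@16
  Q 80.52.154.22: descend 0101 ; hops seen [H5] ; pick H5
  + 105.155.192.0/20 (H5) depth=20
  + 105.155.192.0/18 (H2) depth=18
  Q 80.0.25.174: descend 0101 ; hops seen [H5] ; pick H5
  Q 105.155.192.121: descend 01101001100110111100 ; hops seen [H2,H5] ; pick H5
  + 105.155.0.0/16 (H6) depth=16
  - 105.155.192.0/18 clear@18
  - 80.0.0.0/4 clear@4
  Q 105.155.192.12: descend 01101001100110111100 ; hops seen [H6,H5] ; pick H5
  + 104.0.0.0/7 (H7) depth=7
  Q 104.1.4.39: descend 0110100 ; hops seen [H7] ; pick H7
  + 19.128.0.0/10 (H5) depth=10
  - 104.0.0.0/7 clear@7
  + 0.0.0.0/0 (H3) depth=0
  Q 244.70.238.80: descend ε ; hops seen [H3] ; pick H3
  - 19.128.0.0/10 clear@10
  + 19.158.208.0/20 (H3) depth=20
  + 52.76.175.245/32 (H1) depth=32
  Q 52.76.175.245: descend 00110100010011001010111111110101 ; hops seen [H3,H1] ; pick H1
  Q 19.158.208.94: descend 00010011100111101101 ; hops seen [H3,H3] ; pick H3
  + 52.64.0.0/11 (H7) depth=11
  Q 105.155.192.19: descend 01101001100110111100 ; hops seen [H3,H6,H5] ; pick H5
  - 52.76.175.245/32 clear@32

== LOOKUPS ==
["H5","H5","H5","H5","H7","H3","H1","H3","H5"]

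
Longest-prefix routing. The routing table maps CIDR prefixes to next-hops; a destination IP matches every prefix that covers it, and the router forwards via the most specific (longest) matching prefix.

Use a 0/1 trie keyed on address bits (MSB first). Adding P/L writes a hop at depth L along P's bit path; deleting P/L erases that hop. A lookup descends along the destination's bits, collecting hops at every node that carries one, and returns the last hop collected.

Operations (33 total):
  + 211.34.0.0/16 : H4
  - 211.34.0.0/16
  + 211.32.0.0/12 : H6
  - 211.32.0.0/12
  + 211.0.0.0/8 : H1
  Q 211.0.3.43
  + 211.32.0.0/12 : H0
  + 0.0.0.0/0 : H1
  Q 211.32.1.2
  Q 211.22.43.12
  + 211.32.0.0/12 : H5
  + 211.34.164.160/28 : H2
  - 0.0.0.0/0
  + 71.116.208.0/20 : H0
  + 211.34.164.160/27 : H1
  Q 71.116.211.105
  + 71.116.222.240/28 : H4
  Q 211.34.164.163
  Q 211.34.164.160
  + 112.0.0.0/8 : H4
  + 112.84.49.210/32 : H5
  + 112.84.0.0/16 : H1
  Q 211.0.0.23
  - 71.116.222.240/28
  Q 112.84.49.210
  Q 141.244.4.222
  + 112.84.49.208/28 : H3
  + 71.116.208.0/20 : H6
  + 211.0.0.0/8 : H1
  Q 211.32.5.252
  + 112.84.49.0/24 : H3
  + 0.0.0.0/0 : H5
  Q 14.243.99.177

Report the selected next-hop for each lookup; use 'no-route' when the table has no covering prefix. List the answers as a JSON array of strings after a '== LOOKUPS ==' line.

Apply in order:
  add 211.34.0.0/16 -> H4 at depth 16
  del 211.34.0.0/16 (clear depth 16)
  add 211.32.0.0/12 -> H6 at depth 12
  del 211.32.0.0/12 (clear depth 12)
  add 211.0.0.0/8 -> H1 at depth 8
  Q 211.0.3.43: descend 1101001100 ; hops seen [H1] ; pick H1
  add 211.32.0.0/12 -> H0 at depth 12
  add 0.0.0.0/0 -> H1 at depth 0
  Q 211.32.1.2: descend 11010011001000 ; hops seen [H1,H1,H0] ; pick H0
  Q 211.22.43.12: descend 1101001100 ; hops seen [H1,H1] ; pick H1
  add 211.32.0.0/12 -> H5 at depth 12
  add 211.34.164.160/28 -> H2 at depth 28
  del 0.0.0.0/0 (clear depth 0)
  add 71.116.208.0/20 -> H0 at depth 20
  add 211.34.164.160/27 -> H1 at depth 27
  Q 71.116.211.105: descend 01000111011101001101 ; hops seen [H0] ; pick H0
  add 71.116.222.240/28 -> H4 at depth 28
  Q 211.34.164.163: descend 1101001100100010101001001010 ; hops seen [H1,H5,H1,H2] ; pick H2
  Q 211.34.164.160: descend 1101001100100010101001001010 ; hops seen [H1,H5,H1,H2] ; pick H2
  add 112.0.0.0/8 -> H4 at depth 8
  add 112.84.49.210/32 -> H5 at depth 32
  add 112.84.0.0/16 -> H1 at depth 16
  Q 211.0.0.23: descend 1101001100 ; hops seen [H1] ; pick H1
  del 71.116.222.240/28 (clear depth 28)
  Q 112.84.49.210: descend 01110000010101000011000111010010 ; hops seen [H4,H1,H5] ; pick H5
  Q 141.244.4.222: descend 1 ; hops seen [∅] ; pick no-route
  add 112.84.49.208/28 -> H3 at depth 28
  add 71.116.208.0/20 -> H6 at depth 20
  add 211.0.0.0/8 -> H1 at depth 8
  Q 211.32.5.252: descend 11010011001000 ; hops seen [H1,H5] ; pick H5
  add 112.84.49.0/24 -> H3 at depth 24
  add 0.0.0.0/0 -> H5 at depth 0
  Q 14.243.99.177: descend 0 ; hops seen [H5] ; pick H5

== LOOKUPS ==
["H1","H0","H1","H0","H2","H2","H1","H5","no-route","H5","H5"]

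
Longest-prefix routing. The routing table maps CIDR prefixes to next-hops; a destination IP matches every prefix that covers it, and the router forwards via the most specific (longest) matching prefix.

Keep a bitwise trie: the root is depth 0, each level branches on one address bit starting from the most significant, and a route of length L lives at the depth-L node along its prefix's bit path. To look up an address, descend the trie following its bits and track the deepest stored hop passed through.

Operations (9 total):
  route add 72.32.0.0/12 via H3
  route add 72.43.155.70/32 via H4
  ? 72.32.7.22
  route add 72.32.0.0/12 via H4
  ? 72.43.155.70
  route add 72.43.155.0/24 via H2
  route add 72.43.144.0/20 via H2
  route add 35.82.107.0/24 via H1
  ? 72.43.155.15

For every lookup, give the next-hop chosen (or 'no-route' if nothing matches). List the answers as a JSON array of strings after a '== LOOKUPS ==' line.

Trace:
  + 72.32.0.0/12 (H3) depth=12
  + 72.43.155.70/32 (H4) depth=32
  ? 72.32.7.22  path d0:-→d1:-→d2:-→d3:-→d4:-→d5:-→d6:-→d7:-→d8:-→d9:-→d10:-→d11:-→d12:H3  best=H3
  + 72.32.0.0/12 (H4) depth=12
  ? 72.43.155.70  path d0:-→d1:-→d2:-→d3:-→d4:-→d5:-→d6:-→d7:-→d8:-→d9:-→d10:-→d11:-→d12:H4→d13:-→d14:-→d15:-→d16:-→d17:-→d18:-→d19:-→d20:-→d21:-→d22:-→d23:-→d24:-→d25:-→d26:-→d27:-→d28:-→d29:-→d30:-→d31:-→d32:H4  best=H4
  + 72.43.155.0/24 (H2) depth=24
  + 72.43.144.0/20 (H2) depth=20
  + 35.82.107.0/24 (H1) depth=24
  ? 72.43.155.15  path d0:-→d1:-→d2:-→d3:-→d4:-→d5:-→d6:-→d7:-→d8:-→d9:-→d10:-→d11:-→d12:H4→d13:-→d14:-→d15:-→d16:-→d17:-→d18:-→d19:-→d20:H2→d21:-→d22:-→d23:-→d24:H2→d25:-  best=H2

== LOOKUPS ==
["H3","H4","H2"]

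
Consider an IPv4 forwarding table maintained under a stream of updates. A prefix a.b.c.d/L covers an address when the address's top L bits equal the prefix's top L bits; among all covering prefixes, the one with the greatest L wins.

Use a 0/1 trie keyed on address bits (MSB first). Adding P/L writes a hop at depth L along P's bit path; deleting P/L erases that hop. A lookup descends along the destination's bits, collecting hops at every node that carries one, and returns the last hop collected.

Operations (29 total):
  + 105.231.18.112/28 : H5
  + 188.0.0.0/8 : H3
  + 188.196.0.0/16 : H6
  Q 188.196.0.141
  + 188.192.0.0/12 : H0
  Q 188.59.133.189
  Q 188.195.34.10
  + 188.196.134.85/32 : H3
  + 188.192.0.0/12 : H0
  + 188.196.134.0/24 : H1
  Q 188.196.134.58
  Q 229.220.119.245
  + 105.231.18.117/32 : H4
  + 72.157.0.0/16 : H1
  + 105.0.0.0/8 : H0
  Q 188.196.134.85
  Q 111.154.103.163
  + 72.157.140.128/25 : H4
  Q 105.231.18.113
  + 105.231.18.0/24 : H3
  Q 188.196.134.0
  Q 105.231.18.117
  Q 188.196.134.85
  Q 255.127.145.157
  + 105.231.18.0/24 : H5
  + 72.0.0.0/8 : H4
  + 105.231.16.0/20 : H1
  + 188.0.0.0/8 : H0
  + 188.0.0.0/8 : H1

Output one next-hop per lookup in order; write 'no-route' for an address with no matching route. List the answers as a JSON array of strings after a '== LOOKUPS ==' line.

Trace:
  add 105.231.18.112/28 -> H5 at depth 28
  add 188.0.0.0/8 -> H3 at depth 8
  add 188.196.0.0/16 -> H6 at depth 16
  Q 188.196.0.141: descend 1011110011000100 ; hops seen [H3,H6] ; pick H6
  add 188.192.0.0/12 -> H0 at depth 12
  Q 188.59.133.189: descend 10111100 ; hops seen [H3] ; pick H3
  Q 188.195.34.10: descend 1011110011000 ; hops seen [H3,H0] ; pick H0
  add 188.196.134.85/32 -> H3 at depth 32
  add 188.192.0.0/12 -> H0 at depth 12
  add 188.196.134.0/24 -> H1 at depth 24
  Q 188.196.134.58: descend 1011110011000100100001100 ; hops seen [H3,H0,H6,H1] ; pick H1
  Q 229.220.119.245: descend 1 ; hops seen [∅] ; pick no-route
  add 105.231.18.117/32 -> H4 at depth 32
  add 72.157.0.0/16 -> H1 at depth 16
  add 105.0.0.0/8 -> H0 at depth 8
  Q 188.196.134.85: descend 10111100110001001000011001010101 ; hops seen [H3,H0,H6,H1,H3] ; pick H3
  Q 111.154.103.163: descend 01101 ; hops seen [∅] ; pick no-route
  add 72.157.140.128/25 -> H4 at depth 25
  Q 105.231.18.113: descend 01101001111001110001001001110 ; hops seen [H0,H5] ; pick H5
  add 105.231.18.0/24 -> H3 at depth 24
  Q 188.196.134.0: descend 1011110011000100100001100 ; hops seen [H3,H0,H6,H1] ; pick H1
  Q 105.231.18.117: descend 01101001111001110001001001110101 ; hops seen [H0,H3,H5,H4] ; pick H4
  Q 188.196.134.85: descend 10111100110001001000011001010101 ; hops seen [H3,H0,H6,H1,H3] ; pick H3
  Q 255.127.145.157: descend 1 ; hops seen [∅] ; pick no-route
  add 105.231.18.0/24 -> H5 at depth 24
  add 72.0.0.0/8 -> H4 at depth 8
  add 105.231.16.0/20 -> H1 at depth 20
  add 188.0.0.0/8 -> H0 at depth 8
  add 188.0.0.0/8 -> H1 at depth 8

== LOOKUPS ==
["H6","H3","H0","H1","no-route","H3","no-route","H5","H1","H4","H3","no-route"]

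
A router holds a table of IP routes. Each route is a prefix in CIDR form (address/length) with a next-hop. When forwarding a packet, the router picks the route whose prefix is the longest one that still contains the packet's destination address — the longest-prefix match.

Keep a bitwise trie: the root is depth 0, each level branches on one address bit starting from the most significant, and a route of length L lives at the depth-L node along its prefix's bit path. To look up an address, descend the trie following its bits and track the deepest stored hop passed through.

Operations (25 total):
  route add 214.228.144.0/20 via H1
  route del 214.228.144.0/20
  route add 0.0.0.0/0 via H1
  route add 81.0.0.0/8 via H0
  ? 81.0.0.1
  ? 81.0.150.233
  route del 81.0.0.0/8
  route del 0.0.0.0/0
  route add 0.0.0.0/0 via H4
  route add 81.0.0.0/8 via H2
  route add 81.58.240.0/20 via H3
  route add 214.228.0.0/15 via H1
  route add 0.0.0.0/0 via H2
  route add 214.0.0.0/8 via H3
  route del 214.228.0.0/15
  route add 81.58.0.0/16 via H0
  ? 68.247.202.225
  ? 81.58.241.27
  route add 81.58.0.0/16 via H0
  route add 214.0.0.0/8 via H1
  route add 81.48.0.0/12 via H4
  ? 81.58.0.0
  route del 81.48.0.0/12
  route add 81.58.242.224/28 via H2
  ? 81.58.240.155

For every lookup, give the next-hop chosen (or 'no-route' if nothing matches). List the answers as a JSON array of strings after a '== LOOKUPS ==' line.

Process each operation:
  add 214.228.144.0/20 -> H1 at depth 20
  del 214.228.144.0/20 (clear depth 20)
  add 0.0.0.0/0 -> H1 at depth 0
  add 81.0.0.0/8 -> H0 at depth 8
  ? 81.0.0.1  path d0:H1→d1:-→d2:-→d3:-→d4:-→d5:-→d6:-→d7:-→d8:H0  best=H0
  ? 81.0.150.233  path d0:H1→d1:-→d2:-→d3:-→d4:-→d5:-→d6:-→d7:-→d8:H0  best=H0
  del 81.0.0.0/8 (clear depth 8)
  del 0.0.0.0/0 (clear depth 0)
  add 0.0.0.0/0 -> H4 at depth 0
  add 81.0.0.0/8 -> H2 at depth 8
  add 81.58.240.0/20 -> H3 at depth 20
  add 214.228.0.0/15 -> H1 at depth 15
  add 0.0.0.0/0 -> H2 at depth 0
  add 214.0.0.0/8 -> H3 at depth 8
  del 214.228.0.0/15 (clear depth 15)
  add 81.58.0.0/16 -> H0 at depth 16
  ? 68.247.202.225  path d0:H2→d1:-→d2:-→d3:-  best=H2
  ? 81.58.241.27  path d0:H2→d1:-→d2:-→d3:-→d4:-→d5:-→d6:-→d7:-→d8:H2→d9:-→d10:-→d11:-→d12:-→d13:-→d14:-→d15:-→d16:H0→d17:-→d18:-→d19:-→d20:H3  best=H3
  add 81.58.0.0/16 -> H0 at depth 16
  add 214.0.0.0/8 -> H1 at depth 8
  add 81.48.0.0/12 -> H4 at depth 12
  ? 81.58.0.0  path d0:H2→d1:-→d2:-→d3:-→d4:-→d5:-→d6:-→d7:-→d8:H2→d9:-→d10:-→d11:-→d12:H4→d13:-→d14:-→d15:-→d16:H0  best=H0
  del 81.48.0.0/12 (clear depth 12)
  add 81.58.242.224/28 -> H2 at depth 28
  ? 81.58.240.155  path d0:H2→d1:-→d2:-→d3:-→d4:-→d5:-→d6:-→d7:-→d8:H2→d9:-→d10:-→d11:-→d12:-→d13:-→d14:-→d15:-→d16:H0→d17:-→d18:-→d19:-→d20:H3→d21:-→d22:-  best=H3

== LOOKUPS ==
["H0","H0","H2","H3","H0","H3"]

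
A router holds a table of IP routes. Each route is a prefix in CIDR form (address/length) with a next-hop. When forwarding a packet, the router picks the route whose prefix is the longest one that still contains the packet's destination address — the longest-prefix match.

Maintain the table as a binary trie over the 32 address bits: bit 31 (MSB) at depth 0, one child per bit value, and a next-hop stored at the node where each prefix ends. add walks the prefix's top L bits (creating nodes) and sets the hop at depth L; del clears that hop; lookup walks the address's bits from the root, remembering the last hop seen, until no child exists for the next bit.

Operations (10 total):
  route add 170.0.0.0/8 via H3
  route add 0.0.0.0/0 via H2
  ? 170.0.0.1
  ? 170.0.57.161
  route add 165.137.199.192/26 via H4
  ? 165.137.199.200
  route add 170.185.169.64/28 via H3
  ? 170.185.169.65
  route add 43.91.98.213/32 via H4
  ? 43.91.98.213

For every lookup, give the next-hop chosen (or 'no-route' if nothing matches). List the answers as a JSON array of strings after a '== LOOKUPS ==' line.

Trace:
  add 170.0.0.0/8 -> H3 at depth 8
  add 0.0.0.0/0 -> H2 at depth 0
  Q 170.0.0.1: descend 10101010 ; hops seen [H2,H3] ; pick H3
  Q 170.0.57.161: descend 10101010 ; hops seen [H2,H3] ; pick H3
  add 165.137.199.192/26 -> H4 at depth 26
  Q 165.137.199.200: descend 10100101100010011100011111 ; hops seen [H2,H4] ; pick H4
  add 170.185.169.64/28 -> H3 at depth 28
  Q 170.185.169.65: descend 1010101010111001101010010100 ; hops seen [H2,H3,H3] ; pick H3
  add 43.91.98.213/32 -> H4 at depth 32
  Q 43.91.98.213: descend 00101011010110110110001011010101 ; hops seen [H2,H4] ; pick H4

== LOOKUPS ==
["H3","H3","H4","H3","H4"]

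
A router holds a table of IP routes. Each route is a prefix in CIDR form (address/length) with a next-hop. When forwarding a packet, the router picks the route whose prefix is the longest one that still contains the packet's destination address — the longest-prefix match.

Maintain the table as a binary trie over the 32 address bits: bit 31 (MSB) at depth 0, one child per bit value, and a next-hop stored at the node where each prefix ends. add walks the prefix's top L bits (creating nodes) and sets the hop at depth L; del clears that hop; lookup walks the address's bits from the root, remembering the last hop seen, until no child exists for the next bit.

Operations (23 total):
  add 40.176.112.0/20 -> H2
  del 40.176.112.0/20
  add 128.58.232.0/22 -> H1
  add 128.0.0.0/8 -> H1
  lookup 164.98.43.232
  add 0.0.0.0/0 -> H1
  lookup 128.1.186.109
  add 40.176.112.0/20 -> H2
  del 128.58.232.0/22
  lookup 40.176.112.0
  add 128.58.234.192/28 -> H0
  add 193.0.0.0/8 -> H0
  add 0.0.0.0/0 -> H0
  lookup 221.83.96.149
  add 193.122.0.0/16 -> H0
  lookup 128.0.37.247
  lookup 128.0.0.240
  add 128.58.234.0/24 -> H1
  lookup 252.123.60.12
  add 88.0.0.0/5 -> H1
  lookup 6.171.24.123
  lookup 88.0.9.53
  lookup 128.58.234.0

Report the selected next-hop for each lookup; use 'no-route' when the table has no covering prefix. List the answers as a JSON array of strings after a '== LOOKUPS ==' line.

Trace:
  + 40.176.112.0/20 (H2) depth=20
  - 40.176.112.0/20 clear@20
  + 128.58.232.0/22 (H1) depth=22
  + 128.0.0.0/8 (H1) depth=8
  Q 164.98.43.232: descend 10 ; hops seen [∅] ; pick no-route
  + 0.0.0.0/0 (H1) depth=0
  Q 128.1.186.109: descend 1000000000 ; hops seen [H1,H1] ; pick H1
  + 40.176.112.0/20 (H2) depth=20
  - 128.58.232.0/22 clear@22
  Q 40.176.112.0: descend 00101000101100000111 ; hops seen [H1,H2] ; pick H2
  + 128.58.234.192/28 (H0) depth=28
  + 193.0.0.0/8 (H0) depth=8
  + 0.0.0.0/0 (H0) depth=0
  Q 221.83.96.149: descend 110 ; hops seen [H0] ; pick H0
  + 193.122.0.0/16 (H0) depth=16
  Q 128.0.37.247: descend 1000000000 ; hops seen [H0,H1] ; pick H1
  Q 128.0.0.240: descend 1000000000 ; hops seen [H0,H1] ; pick H1
  + 128.58.234.0/24 (H1) depth=24
  Q 252.123.60.12: descend 11 ; hops seen [H0] ; pick H0
  + 88.0.0.0/5 (H1) depth=5
  Q 6.171.24.123: descend 00 ; hops seen [H0] ; pick H0
  Q 88.0.9.53: descend 01011 ; hops seen [H0,H1] ; pick H1
  Q 128.58.234.0: descend 100000000011101011101010 ; hops seen [H0,H1,H1] ; pick H1

== LOOKUPS ==
["no-route","H1","H2","H0","H1","H1","H0","H0","H1","H1"]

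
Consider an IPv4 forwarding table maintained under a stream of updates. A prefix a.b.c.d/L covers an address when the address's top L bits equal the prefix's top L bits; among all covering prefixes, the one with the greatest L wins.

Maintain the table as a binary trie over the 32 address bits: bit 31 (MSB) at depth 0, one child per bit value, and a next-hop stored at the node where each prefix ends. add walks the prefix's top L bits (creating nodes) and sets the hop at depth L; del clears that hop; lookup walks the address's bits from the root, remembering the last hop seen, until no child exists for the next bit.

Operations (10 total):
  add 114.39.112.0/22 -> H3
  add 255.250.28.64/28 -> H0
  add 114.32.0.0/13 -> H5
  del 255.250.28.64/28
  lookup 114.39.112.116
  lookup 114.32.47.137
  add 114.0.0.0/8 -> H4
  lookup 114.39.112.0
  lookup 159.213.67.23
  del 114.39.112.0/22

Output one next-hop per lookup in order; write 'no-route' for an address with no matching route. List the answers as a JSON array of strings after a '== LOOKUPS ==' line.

Apply in order:
  add 114.39.112.0/22 -> H3 at depth 22
  add 255.250.28.64/28 -> H0 at depth 28
  add 114.32.0.0/13 -> H5 at depth 13
  del 255.250.28.64/28 (clear depth 28)
  lookup 114.39.112.116: bits 0111001000100111011100 walk d0:-→d1:-→d2:-→d3:-→d4:-→d5:-→d6:-→d7:-→d8:-→d9:-→d10:-→d11:-→d12:-→d13:H5→d14:-→d15:-→d16:-→d17:-→d18:-→d19:-→d20:-→d21:-→d22:H3 -> H3
  lookup 114.32.47.137: bits 0111001000100 walk d0:-→d1:-→d2:-→d3:-→d4:-→d5:-→d6:-→d7:-→d8:-→d9:-→d10:-→d11:-→d12:-→d13:H5 -> H5
  add 114.0.0.0/8 -> H4 at depth 8
  lookup 114.39.112.0: bits 0111001000100111011100 walk d0:-→d1:-→d2:-→d3:-→d4:-→d5:-→d6:-→d7:-→d8:H4→d9:-→d10:-→d11:-→d12:-→d13:H5→d14:-→d15:-→d16:-→d17:-→d18:-→d19:-→d20:-→d21:-→d22:H3 -> H3
  lookup 159.213.67.23: bits 1 walk d0:-→d1:- -> no-route
  del 114.39.112.0/22 (clear depth 22)

== LOOKUPS ==
["H3","H5","H3","no-route"]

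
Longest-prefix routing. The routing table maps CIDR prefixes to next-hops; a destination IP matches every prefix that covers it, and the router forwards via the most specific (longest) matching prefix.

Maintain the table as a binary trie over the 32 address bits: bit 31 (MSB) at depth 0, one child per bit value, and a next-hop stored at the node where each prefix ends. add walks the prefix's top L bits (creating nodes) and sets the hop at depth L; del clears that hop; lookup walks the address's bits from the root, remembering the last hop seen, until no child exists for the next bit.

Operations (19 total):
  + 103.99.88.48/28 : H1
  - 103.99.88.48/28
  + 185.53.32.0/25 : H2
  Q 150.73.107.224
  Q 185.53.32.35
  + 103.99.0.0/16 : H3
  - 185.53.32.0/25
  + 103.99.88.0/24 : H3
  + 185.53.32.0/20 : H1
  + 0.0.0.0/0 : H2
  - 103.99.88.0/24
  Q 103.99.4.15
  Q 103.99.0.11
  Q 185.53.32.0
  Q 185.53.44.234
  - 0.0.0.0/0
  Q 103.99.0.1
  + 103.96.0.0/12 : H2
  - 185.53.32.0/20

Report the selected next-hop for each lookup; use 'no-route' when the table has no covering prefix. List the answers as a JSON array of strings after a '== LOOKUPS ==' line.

Trace:
  + 103.99.88.48/28 (H1) depth=28
  - 103.99.88.48/28 clear@28
  + 185.53.32.0/25 (H2) depth=25
  ? 150.73.107.224  path d0:-→d1:-→d2:-  best=no-route
  ? 185.53.32.35  path d0:-→d1:-→d2:-→d3:-→d4:-→d5:-→d6:-→d7:-→d8:-→d9:-→d10:-→d11:-→d12:-→d13:-→d14:-→d15:-→d16:-→d17:-→d18:-→d19:-→d20:-→d21:-→d22:-→d23:-→d24:-→d25:H2  best=H2
  + 103.99.0.0/16 (H3) depth=16
  - 185.53.32.0/25 clear@25
  + 103.99.88.0/24 (H3) depth=24
  + 185.53.32.0/20 (H1) depth=20
  + 0.0.0.0/0 (H2) depth=0
  - 103.99.88.0/24 clear@24
  ? 103.99.4.15  path d0:H2→d1:-→d2:-→d3:-→d4:-→d5:-→d6:-→d7:-→d8:-→d9:-→d10:-→d11:-→d12:-→d13:-→d14:-→d15:-→d16:H3→d17:-  best=H3
  ? 103.99.0.11  path d0:H2→d1:-→d2:-→d3:-→d4:-→d5:-→d6:-→d7:-→d8:-→d9:-→d10:-→d11:-→d12:-→d13:-→d14:-→d15:-→d16:H3→d17:-  best=H3
  ? 185.53.32.0  path d0:H2→d1:-→d2:-→d3:-→d4:-→d5:-→d6:-→d7:-→d8:-→d9:-→d10:-→d11:-→d12:-→d13:-→d14:-→d15:-→d16:-→d17:-→d18:-→d19:-→d20:H1→d21:-→d22:-→d23:-→d24:-→d25:-  best=H1
  ? 185.53.44.234  path d0:H2→d1:-→d2:-→d3:-→d4:-→d5:-→d6:-→d7:-→d8:-→d9:-→d10:-→d11:-→d12:-→d13:-→d14:-→d15:-→d16:-→d17:-→d18:-→d19:-→d20:H1  best=H1
  - 0.0.0.0/0 clear@0
  ? 103.99.0.1  path d0:-→d1:-→d2:-→d3:-→d4:-→d5:-→d6:-→d7:-→d8:-→d9:-→d10:-→d11:-→d12:-→d13:-→d14:-→d15:-→d16:H3→d17:-  best=H3
  + 103.96.0.0/12 (H2) depth=12
  - 185.53.32.0/20 clear@20

== LOOKUPS ==
["no-route","H2","H3","H3","H1","H1","H3"]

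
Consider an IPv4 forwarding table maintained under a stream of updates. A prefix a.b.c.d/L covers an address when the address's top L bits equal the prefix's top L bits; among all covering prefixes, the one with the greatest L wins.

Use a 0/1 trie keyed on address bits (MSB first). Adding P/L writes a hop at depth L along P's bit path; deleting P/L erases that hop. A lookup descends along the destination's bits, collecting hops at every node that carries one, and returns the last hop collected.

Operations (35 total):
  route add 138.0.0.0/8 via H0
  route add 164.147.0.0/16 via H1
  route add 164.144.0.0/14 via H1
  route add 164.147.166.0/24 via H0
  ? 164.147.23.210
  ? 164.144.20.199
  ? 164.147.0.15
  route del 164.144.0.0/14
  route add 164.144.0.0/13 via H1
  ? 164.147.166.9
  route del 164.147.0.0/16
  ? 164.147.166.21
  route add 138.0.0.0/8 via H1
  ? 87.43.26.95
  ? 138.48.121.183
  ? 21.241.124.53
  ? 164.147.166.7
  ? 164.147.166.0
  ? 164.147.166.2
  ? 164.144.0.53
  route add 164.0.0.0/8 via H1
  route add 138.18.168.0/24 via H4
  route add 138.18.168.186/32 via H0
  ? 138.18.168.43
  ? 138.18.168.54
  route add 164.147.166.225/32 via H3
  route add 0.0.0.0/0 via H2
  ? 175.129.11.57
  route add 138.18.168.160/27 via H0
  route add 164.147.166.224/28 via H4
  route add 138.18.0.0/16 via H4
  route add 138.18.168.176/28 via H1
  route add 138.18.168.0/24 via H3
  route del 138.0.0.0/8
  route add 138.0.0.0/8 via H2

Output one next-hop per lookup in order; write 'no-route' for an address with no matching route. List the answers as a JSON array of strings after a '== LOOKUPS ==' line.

Trace:
  add 138.0.0.0/8 -> H0 at depth 8
  add 164.147.0.0/16 -> H1 at depth 16
  add 164.144.0.0/14 -> H1 at depth 14
  add 164.147.166.0/24 -> H0 at depth 24
  lookup 164.147.23.210: bits 1010010010010011 walk d0:-→d1:-→d2:-→d3:-→d4:-→d5:-→d6:-→d7:-→d8:-→d9:-→d10:-→d11:-→d12:-→d13:-→d14:H1→d15:-→d16:H1 -> H1
  lookup 164.144.20.199: bits 10100100100100 walk d0:-→d1:-→d2:-→d3:-→d4:-→d5:-→d6:-→d7:-→d8:-→d9:-→d10:-→d11:-→d12:-→d13:-→d14:H1 -> H1
  lookup 164.147.0.15: bits 1010010010010011 walk d0:-→d1:-→d2:-→d3:-→d4:-→d5:-→d6:-→d7:-→d8:-→d9:-→d10:-→d11:-→d12:-→d13:-→d14:H1→d15:-→d16:H1 -> H1
  del 164.144.0.0/14 (clear depth 14)
  add 164.144.0.0/13 -> H1 at depth 13
  lookup 164.147.166.9: bits 101001001001001110100110 walk d0:-→d1:-→d2:-→d3:-→d4:-→d5:-→d6:-→d7:-→d8:-→d9:-→d10:-→d11:-→d12:-→d13:H1→d14:-→d15:-→d16:H1→d17:-→d18:-→d19:-→d20:-→d21:-→d22:-→d23:-→d24:H0 -> H0
  del 164.147.0.0/16 (clear depth 16)
  lookup 164.147.166.21: bits 101001001001001110100110 walk d0:-→d1:-→d2:-→d3:-→d4:-→d5:-→d6:-→d7:-→d8:-→d9:-→d10:-→d11:-→d12:-→d13:H1→d14:-→d15:-→d16:-→d17:-→d18:-→d19:-→d20:-→d21:-→d22:-→d23:-→d24:H0 -> H0
  add 138.0.0.0/8 -> H1 at depth 8
  lookup 87.43.26.95: bits ε walk d0:- -> no-route
  lookup 138.48.121.183: bits 10001010 walk d0:-→d1:-→d2:-→d3:-→d4:-→d5:-→d6:-→d7:-→d8:H1 -> H1
  lookup 21.241.124.53: bits ε walk d0:- -> no-route
  lookup 164.147.166.7: bits 101001001001001110100110 walk d0:-→d1:-→d2:-→d3:-→d4:-→d5:-→d6:-→d7:-→d8:-→d9:-→d10:-→d11:-→d12:-→d13:H1→d14:-→d15:-→d16:-→d17:-→d18:-→d19:-→d20:-→d21:-→d22:-→d23:-→d24:H0 -> H0
  lookup 164.147.166.0: bits 101001001001001110100110 walk d0:-→d1:-→d2:-→d3:-→d4:-→d5:-→d6:-→d7:-→d8:-→d9:-→d10:-→d11:-→d12:-→d13:H1→d14:-→d15:-→d16:-→d17:-→d18:-→d19:-→d20:-→d21:-→d22:-→d23:-→d24:H0 -> H0
  lookup 164.147.166.2: bits 101001001001001110100110 walk d0:-→d1:-→d2:-→d3:-→d4:-→d5:-→d6:-→d7:-→d8:-→d9:-→d10:-→d11:-→d12:-→d13:H1→d14:-→d15:-→d16:-→d17:-→d18:-→d19:-→d20:-→d21:-→d22:-→d23:-→d24:H0 -> H0
  lookup 164.144.0.53: bits 10100100100100 walk d0:-→d1:-→d2:-→d3:-→d4:-→d5:-→d6:-→d7:-→d8:-→d9:-→d10:-→d11:-→d12:-→d13:H1→d14:- -> H1
  add 164.0.0.0/8 -> H1 at depth 8
  add 138.18.168.0/24 -> H4 at depth 24
  add 138.18.168.186/32 -> H0 at depth 32
  lookup 138.18.168.43: bits 100010100001001010101000 walk d0:-→d1:-→d2:-→d3:-→d4:-→d5:-→d6:-→d7:-→d8:H1→d9:-→d10:-→d11:-→d12:-→d13:-→d14:-→d15:-→d16:-→d17:-→d18:-→d19:-→d20:-→d21:-→d22:-→d23:-→d24:H4 -> H4
  lookup 138.18.168.54: bits 100010100001001010101000 walk d0:-→d1:-→d2:-→d3:-→d4:-→d5:-→d6:-→d7:-→d8:H1→d9:-→d10:-→d11:-→d12:-→d13:-→d14:-→d15:-→d16:-→d17:-→d18:-→d19:-→d20:-→d21:-→d22:-→d23:-→d24:H4 -> H4
  add 164.147.166.225/32 -> H3 at depth 32
  add 0.0.0.0/0 -> H2 at depth 0
  lookup 175.129.11.57: bits 1010 walk d0:H2→d1:-→d2:-→d3:-→d4:- -> H2
  add 138.18.168.160/27 -> H0 at depth 27
  add 164.147.166.224/28 -> H4 at depth 28
  add 138.18.0.0/16 -> H4 at depth 16
  add 138.18.168.176/28 -> H1 at depth 28
  add 138.18.168.0/24 -> H3 at depth 24
  del 138.0.0.0/8 (clear depth 8)
  add 138.0.0.0/8 -> H2 at depth 8

== LOOKUPS ==
["H1","H1","H1","H0","H0","no-route","H1","no-route","H0","H0","H0","H1","H4","H4","H2"]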